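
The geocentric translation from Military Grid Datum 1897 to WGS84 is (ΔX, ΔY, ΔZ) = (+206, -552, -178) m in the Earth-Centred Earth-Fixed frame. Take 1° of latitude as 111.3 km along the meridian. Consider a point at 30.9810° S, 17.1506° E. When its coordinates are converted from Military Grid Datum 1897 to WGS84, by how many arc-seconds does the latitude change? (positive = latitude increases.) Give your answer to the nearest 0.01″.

Δφ = -4.37″

sin φ = -0.514754, cos φ = 0.857338, sin λ = 0.294884, cos λ = 0.955533.
North component: ΔN = −sin φ cos λ·ΔX − sin φ sin λ·ΔY + cos φ·ΔZ = −(-0.514754)(0.955533)(206) − (-0.514754)(0.294884)(-552) + (0.857338)(-178) = -135.07 m.
1° of latitude spans 111300 m, so Δφ = -135.07 / 111300 × 3600 = -4.369″.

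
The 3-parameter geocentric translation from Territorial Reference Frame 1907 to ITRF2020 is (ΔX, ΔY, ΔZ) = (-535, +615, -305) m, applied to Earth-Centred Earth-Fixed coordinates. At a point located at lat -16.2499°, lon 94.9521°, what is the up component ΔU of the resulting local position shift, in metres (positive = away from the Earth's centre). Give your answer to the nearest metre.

ΔU = 718 m

At φ = -16.2499°, λ = 94.9521°: sin φ = -0.279827, cos φ = 0.960050, sin λ = 0.996267, cos λ = -0.086323.
ΔU = cos φ cos λ·ΔX + cos φ sin λ·ΔY + sin φ·ΔZ = (0.960050)(-0.086323)(-535) + (0.960050)(0.996267)(615) + (-0.279827)(-305) = 717.91 m.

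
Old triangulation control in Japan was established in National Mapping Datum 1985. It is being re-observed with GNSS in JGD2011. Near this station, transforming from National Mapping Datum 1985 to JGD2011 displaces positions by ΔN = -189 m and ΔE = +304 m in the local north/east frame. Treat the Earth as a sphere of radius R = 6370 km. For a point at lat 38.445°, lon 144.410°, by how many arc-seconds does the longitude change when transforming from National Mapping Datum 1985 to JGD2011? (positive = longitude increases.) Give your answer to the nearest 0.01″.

Δλ = 12.57″

At latitude 38.445°, cos φ = 0.783205.
One radian of longitude at latitude φ spans R cos φ, so Δλ = ΔE / (R cos φ) = 304.0 / (6370000 × 0.783205) = 6.0934e-05 rad = 12.569″.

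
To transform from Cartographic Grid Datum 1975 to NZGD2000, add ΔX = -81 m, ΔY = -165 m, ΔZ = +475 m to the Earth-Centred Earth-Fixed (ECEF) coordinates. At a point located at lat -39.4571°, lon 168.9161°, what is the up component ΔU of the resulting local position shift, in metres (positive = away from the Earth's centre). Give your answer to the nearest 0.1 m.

ΔU = -265.0 m

At φ = -39.4571°, λ = 168.9161°: sin φ = -0.635500, cos φ = 0.772101, sin λ = 0.192246, cos λ = -0.981347.
ΔU = cos φ cos λ·ΔX + cos φ sin λ·ΔY + sin φ·ΔZ = (0.772101)(-0.981347)(-81) + (0.772101)(0.192246)(-165) + (-0.635500)(475) = -264.98 m.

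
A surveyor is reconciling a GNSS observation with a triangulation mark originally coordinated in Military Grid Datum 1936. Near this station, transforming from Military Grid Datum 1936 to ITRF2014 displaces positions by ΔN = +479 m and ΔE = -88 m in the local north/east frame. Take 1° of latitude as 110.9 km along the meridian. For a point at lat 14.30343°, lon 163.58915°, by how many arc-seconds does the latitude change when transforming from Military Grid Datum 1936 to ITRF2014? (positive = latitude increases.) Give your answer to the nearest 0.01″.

1° of latitude = 110.9 km, so Δφ = 479.0 / 110900 = 0.0043192° = 15.549″.

Δφ = 15.55″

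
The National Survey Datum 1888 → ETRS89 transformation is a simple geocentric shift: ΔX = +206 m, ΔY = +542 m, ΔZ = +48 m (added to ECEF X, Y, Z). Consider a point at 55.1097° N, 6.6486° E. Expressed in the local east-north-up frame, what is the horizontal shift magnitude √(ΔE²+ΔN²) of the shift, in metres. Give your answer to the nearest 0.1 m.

At φ = 55.1097°, λ = 6.6486°: sin φ = 0.820249, cos φ = 0.572007, sin λ = 0.115780, cos λ = 0.993275.
ΔE = −sin λ·ΔX + cos λ·ΔY = −(0.115780)·(206) + (0.993275)·(542) = 514.50 m.
ΔN = −sin φ cos λ·ΔX − sin φ sin λ·ΔY + cos φ·ΔZ = −(0.820249)(0.993275)(206) − (0.820249)(0.115780)(542) + (0.572007)(48) = -191.85 m.
Horizontal magnitude = √(ΔE² + ΔN²) = √(514.50² + (-191.85)²) = 549.11 m.

549.1 m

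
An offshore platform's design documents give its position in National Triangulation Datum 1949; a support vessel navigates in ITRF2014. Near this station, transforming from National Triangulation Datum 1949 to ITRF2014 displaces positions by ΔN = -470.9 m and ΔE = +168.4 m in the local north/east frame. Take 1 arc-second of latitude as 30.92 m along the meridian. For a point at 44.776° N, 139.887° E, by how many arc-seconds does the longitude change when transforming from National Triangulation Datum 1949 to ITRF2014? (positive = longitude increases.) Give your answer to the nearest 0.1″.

At latitude 44.776°, cos φ = 0.709866.
1″ of longitude at this latitude = 30.92 × cos φ = 21.9491 m, so Δλ = 168.4 / 21.9491 = 7.672″.

Δλ = 7.7″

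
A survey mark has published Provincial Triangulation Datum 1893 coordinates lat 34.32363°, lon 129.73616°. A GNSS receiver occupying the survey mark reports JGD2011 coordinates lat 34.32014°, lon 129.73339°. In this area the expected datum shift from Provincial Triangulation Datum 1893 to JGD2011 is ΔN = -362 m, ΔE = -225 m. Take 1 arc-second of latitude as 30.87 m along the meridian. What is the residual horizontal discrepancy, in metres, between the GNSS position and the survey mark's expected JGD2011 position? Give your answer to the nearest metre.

Observed coordinate differences: Δφ = -0.00349°, Δλ = -0.00277°.
Converting to metres (1° lat = 111132 m, cos φ = 0.825866): observed ΔN = -387.9 m, observed ΔE = -254.2 m.
Subtracting the expected shift leaves a residual of -387.9 − (-362) = -25.9 m north and -254.2 − (-225) = -29.2 m east.
Residual distance = √((-25.9)² + (-29.2)²) = 39.0 m.

39 m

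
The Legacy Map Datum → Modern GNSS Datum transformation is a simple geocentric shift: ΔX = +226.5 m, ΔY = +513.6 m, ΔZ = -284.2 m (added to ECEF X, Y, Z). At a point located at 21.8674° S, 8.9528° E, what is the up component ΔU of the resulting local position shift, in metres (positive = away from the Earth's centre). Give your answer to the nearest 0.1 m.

ΔU = 387.7 m

The local up (radial) axis is (cos φ cos λ, cos φ sin λ, sin φ), giving ΔU = 207.642 + 74.176 + 105.853 = 387.67 m.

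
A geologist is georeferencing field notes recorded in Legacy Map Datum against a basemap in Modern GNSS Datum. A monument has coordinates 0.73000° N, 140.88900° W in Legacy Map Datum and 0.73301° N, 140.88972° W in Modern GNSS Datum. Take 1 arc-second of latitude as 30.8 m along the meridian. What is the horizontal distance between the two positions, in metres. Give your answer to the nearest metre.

Δφ = 0.73301° − 0.73000° = +0.00301°; Δλ = -140.88972° − -140.88900° = -0.00072°.
1° of latitude = 3600 × 30.80 = 110880 m.
ΔN = Δφ × 110880 = 333.7 m; ΔE = Δλ × 110880 × cos(0.73000°) = -0.00072 × 110880 × 0.999919 = -79.8 m.
Distance = √(ΔE² + ΔN²) = √((-79.8)² + 333.7²) = 343.2 m.

343 m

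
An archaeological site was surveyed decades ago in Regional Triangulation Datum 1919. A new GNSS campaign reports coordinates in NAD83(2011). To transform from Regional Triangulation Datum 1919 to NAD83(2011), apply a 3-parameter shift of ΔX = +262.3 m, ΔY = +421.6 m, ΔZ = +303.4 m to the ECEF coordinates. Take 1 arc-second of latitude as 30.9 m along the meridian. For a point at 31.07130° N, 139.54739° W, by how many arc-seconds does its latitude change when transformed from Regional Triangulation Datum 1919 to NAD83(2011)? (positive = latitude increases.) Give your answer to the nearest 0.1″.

sin φ = 0.516104, cos φ = 0.856526, sin λ = -0.648819, cos λ = -0.760943.
North component: ΔN = −sin φ cos λ·ΔX − sin φ sin λ·ΔY + cos φ·ΔZ = −(0.516104)(-0.760943)(262.3) − (0.516104)(-0.648819)(421.6) + (0.856526)(303.4) = 504.06 m.
1° of latitude spans 3600 × 30.90 = 111240 m, so Δφ = 504.06 / 111240 × 3600 = 16.313″.

Δφ = 16.3″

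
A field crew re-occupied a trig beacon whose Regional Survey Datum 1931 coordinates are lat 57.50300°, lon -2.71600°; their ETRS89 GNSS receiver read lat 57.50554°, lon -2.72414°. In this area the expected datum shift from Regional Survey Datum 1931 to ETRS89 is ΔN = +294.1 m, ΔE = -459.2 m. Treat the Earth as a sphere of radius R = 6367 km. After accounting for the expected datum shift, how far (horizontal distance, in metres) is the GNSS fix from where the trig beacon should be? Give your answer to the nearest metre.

Observed coordinate differences: Δφ = +0.00254°, Δλ = -0.00814°.
Converting to metres (1° lat = 111125 m, cos φ = 0.537255): observed ΔN = 282.3 m, observed ΔE = -486.0 m.
Subtracting the expected shift leaves a residual of 282.3 − (294.1) = -11.8 m north and -486.0 − (-459.2) = -26.8 m east.
Residual distance = √((-11.8)² + (-26.8)²) = 29.3 m.

29 m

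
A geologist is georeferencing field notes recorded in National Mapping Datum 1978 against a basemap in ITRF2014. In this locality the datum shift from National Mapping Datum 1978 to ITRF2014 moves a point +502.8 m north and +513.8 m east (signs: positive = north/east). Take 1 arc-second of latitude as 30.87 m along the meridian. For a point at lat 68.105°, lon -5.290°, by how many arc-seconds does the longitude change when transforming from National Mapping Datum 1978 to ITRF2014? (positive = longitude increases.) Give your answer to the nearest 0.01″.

Δλ = 44.63″

At latitude 68.105°, cos φ = 0.372907.
1″ of longitude at this latitude = 30.87 × cos φ = 11.5116 m, so Δλ = 513.8 / 11.5116 = 44.633″.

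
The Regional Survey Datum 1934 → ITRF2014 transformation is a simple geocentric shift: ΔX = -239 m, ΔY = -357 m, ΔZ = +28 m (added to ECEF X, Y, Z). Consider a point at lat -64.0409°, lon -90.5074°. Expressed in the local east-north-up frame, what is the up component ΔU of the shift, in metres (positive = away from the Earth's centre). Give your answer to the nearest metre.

ΔU = 132 m

The local up (radial) axis is (cos φ cos λ, cos φ sin λ, sin φ), giving ΔU = 0.926 + 156.263 − 25.175 = 132.01 m.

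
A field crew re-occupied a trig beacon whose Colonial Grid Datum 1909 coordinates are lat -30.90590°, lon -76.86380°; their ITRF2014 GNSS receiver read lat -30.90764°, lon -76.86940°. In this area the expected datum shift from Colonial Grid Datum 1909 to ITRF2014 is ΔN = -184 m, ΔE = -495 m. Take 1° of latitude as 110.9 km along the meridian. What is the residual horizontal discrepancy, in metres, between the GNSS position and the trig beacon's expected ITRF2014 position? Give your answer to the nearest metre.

39 m

Observed coordinate differences: Δφ = -0.00174°, Δλ = -0.00560°.
Converting to metres (1° lat = 110900 m, cos φ = 0.858012): observed ΔN = -193.0 m, observed ΔE = -532.9 m.
Subtracting the expected shift leaves a residual of -193.0 − (-184) = -9.0 m north and -532.9 − (-495) = -37.9 m east.
Residual distance = √((-9.0)² + (-37.9)²) = 38.9 m.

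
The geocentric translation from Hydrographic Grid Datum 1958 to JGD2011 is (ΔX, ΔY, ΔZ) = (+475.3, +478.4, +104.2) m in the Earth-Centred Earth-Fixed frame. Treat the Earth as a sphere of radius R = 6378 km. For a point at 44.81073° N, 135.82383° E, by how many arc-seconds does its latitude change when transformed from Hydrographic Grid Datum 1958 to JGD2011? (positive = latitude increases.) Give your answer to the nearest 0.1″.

sin φ = 0.704767, cos φ = 0.709439, sin λ = 0.696867, cos λ = -0.717201.
North component: ΔN = −sin φ cos λ·ΔX − sin φ sin λ·ΔY + cos φ·ΔZ = −(0.704767)(-0.717201)(475.3) − (0.704767)(0.696867)(478.4) + (0.709439)(104.2) = 79.21 m.
1° of latitude spans πR/180 = 111317 m, so Δφ = 79.21 / 111317 × 3600 = 2.562″.

Δφ = 2.6″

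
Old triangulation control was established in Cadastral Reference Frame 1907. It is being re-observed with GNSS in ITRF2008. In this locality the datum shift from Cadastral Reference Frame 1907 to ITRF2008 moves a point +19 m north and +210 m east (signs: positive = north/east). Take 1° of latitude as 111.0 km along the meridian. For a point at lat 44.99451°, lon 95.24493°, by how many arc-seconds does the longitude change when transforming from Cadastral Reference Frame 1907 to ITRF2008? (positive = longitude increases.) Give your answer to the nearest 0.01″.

At latitude 44.99451°, cos φ = 0.707175.
1° of longitude at this latitude = 111.0 × cos φ = 78.50 km, so Δλ = 210.0 / 78496.4 = 0.0026753° = 9.631″.

Δλ = 9.63″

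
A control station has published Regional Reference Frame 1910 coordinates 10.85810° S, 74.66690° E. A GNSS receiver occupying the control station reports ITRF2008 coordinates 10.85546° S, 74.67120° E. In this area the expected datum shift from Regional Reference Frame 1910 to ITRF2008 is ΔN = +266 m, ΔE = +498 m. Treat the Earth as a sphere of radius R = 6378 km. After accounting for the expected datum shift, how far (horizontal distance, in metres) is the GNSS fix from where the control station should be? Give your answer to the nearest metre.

39 m

Observed coordinate differences: Δφ = +0.00264°, Δλ = +0.00430°.
Converting to metres (1° lat = 111317 m, cos φ = 0.982097): observed ΔN = 293.9 m, observed ΔE = 470.1 m.
Subtracting the expected shift leaves a residual of 293.9 − (266) = 27.9 m north and 470.1 − (498) = -27.9 m east.
Residual distance = √(27.9² + (-27.9)²) = 39.4 m.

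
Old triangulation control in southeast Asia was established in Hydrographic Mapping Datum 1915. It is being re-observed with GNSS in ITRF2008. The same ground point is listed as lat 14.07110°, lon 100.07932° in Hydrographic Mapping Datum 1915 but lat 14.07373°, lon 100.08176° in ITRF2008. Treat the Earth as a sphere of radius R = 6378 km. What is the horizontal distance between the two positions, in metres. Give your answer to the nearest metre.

394 m

Δφ = 14.07373° − 14.07110° = +0.00263°; Δλ = 100.08176° − 100.07932° = +0.00244°.
1° along a meridian = πR/180 = 111317 m.
ΔN = Δφ × 111317 = 292.8 m; ΔE = Δλ × 111317 × cos(14.07110°) = +0.00244 × 111317 × 0.969995 = 263.5 m.
Distance = √(ΔE² + ΔN²) = √(263.5² + 292.8²) = 393.9 m.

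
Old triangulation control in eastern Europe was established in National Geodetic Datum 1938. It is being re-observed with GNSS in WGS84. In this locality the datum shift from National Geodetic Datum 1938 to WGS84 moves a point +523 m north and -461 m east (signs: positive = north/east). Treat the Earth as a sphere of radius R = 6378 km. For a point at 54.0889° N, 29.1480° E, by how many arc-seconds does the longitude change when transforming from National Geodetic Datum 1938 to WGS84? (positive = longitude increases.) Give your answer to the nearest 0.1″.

Δλ = -25.4″

At latitude 54.0889°, cos φ = 0.586529.
One radian of longitude at latitude φ spans R cos φ, so Δλ = ΔE / (R cos φ) = -461.0 / (6378000 × 0.586529) = -1.2323e-04 rad = -25.419″.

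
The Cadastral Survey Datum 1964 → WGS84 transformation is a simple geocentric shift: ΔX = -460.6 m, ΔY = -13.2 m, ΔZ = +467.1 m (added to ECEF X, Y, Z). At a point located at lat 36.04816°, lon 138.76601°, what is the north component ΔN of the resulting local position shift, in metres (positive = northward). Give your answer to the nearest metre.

At φ = 36.04816°, λ = 138.76601°: sin φ = 0.588465, cos φ = 0.808523, sin λ = 0.659136, cos λ = -0.752024.
ΔN = −sin φ cos λ·ΔX − sin φ sin λ·ΔY + cos φ·ΔZ = −(0.588465)(-0.752024)(-460.6) − (0.588465)(0.659136)(-13.2) + (0.808523)(467.1) = 178.95 m.

ΔN = 179 m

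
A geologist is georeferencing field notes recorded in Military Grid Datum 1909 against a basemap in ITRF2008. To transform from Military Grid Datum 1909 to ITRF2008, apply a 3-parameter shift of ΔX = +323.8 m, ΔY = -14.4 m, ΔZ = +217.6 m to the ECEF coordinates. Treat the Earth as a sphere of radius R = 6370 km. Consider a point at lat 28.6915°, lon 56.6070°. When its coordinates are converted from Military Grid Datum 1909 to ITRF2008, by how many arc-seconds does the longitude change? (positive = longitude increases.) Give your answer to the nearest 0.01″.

Δλ = -10.27″

sin φ = 0.480093, cos φ = 0.877217, sin λ = 0.834915, cos λ = 0.550379.
East component: ΔE = −sin λ·ΔX + cos λ·ΔY = −(0.834915)(323.8) + (0.550379)(-14.4) = -278.27 m.
1° of latitude spans πR/180 = 111177 m; at latitude φ, 1° of longitude spans that × cos φ = 97526.8 m, so Δλ = -278.27 / 97526.8 × 3600 = -10.272″.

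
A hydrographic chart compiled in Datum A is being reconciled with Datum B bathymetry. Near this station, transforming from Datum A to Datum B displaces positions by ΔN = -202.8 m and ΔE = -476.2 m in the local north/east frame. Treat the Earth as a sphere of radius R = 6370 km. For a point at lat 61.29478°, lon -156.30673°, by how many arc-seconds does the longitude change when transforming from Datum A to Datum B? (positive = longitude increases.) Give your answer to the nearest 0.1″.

Δλ = -32.1″

At latitude 61.29478°, cos φ = 0.480303.
One radian of longitude at latitude φ spans R cos φ, so Δλ = ΔE / (R cos φ) = -476.2 / (6370000 × 0.480303) = -1.5564e-04 rad = -32.104″.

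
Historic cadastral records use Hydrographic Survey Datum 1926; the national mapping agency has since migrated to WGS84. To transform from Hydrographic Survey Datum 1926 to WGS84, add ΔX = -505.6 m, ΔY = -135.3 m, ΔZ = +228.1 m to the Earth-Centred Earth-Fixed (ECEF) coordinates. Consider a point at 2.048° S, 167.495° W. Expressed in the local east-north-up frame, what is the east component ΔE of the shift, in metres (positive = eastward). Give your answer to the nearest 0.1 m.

At φ = -2.048°, λ = -167.495°: sin φ = -0.035737, cos φ = 0.999361, sin λ = -0.216525, cos λ = -0.976277.
ΔE = −sin λ·ΔX + cos λ·ΔY = −(-0.216525)·(-505.6) + (-0.976277)·(-135.3) = 22.62 m.

ΔE = 22.6 m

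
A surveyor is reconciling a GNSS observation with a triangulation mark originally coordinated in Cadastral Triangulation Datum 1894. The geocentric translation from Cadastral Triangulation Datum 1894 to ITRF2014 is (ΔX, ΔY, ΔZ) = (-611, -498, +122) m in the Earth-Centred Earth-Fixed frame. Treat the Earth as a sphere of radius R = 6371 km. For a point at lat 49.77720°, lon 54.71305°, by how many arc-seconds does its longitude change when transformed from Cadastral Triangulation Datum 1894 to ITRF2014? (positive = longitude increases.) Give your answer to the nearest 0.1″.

sin φ = 0.763539, cos φ = 0.645762, sin λ = 0.816269, cos λ = 0.577672.
East component: ΔE = −sin λ·ΔX + cos λ·ΔY = −(0.816269)(-611) + (0.577672)(-498) = 211.06 m.
1° of latitude spans πR/180 = 111195 m; at latitude φ, 1° of longitude spans that × cos φ = 71805.4 m, so Δλ = 211.06 / 71805.4 × 3600 = 10.582″.

Δλ = 10.6″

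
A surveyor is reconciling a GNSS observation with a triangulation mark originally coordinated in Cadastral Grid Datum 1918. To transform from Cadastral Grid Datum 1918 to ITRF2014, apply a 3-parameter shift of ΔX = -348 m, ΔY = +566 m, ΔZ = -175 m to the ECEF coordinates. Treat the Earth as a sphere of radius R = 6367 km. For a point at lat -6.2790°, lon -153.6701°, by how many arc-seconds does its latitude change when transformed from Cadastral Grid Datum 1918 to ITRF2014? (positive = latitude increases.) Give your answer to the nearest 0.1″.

Δφ = -5.4″

sin φ = -0.109370, cos φ = 0.994001, sin λ = -0.443539, cos λ = -0.896255.
North component: ΔN = −sin φ cos λ·ΔX − sin φ sin λ·ΔY + cos φ·ΔZ = −(-0.109370)(-0.896255)(-348) − (-0.109370)(-0.443539)(566) + (0.994001)(-175) = -167.29 m.
1° of latitude spans πR/180 = 111125 m, so Δφ = -167.29 / 111125 × 3600 = -5.420″.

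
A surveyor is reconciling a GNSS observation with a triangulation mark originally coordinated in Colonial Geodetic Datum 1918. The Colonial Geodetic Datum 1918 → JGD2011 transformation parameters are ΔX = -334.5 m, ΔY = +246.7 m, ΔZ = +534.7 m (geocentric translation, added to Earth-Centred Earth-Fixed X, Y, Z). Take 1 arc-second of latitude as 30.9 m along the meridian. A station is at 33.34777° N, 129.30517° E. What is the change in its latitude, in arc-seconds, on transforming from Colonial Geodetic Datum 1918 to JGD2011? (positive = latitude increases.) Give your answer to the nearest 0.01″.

sin φ = 0.549719, cos φ = 0.835349, sin λ = 0.773783, cos λ = -0.633451.
North component: ΔN = −sin φ cos λ·ΔX − sin φ sin λ·ΔY + cos φ·ΔZ = −(0.549719)(-0.633451)(-334.5) − (0.549719)(0.773783)(246.7) + (0.835349)(534.7) = 225.24 m.
1° of latitude spans 3600 × 30.90 = 111240 m, so Δφ = 225.24 / 111240 × 3600 = 7.289″.

Δφ = 7.29″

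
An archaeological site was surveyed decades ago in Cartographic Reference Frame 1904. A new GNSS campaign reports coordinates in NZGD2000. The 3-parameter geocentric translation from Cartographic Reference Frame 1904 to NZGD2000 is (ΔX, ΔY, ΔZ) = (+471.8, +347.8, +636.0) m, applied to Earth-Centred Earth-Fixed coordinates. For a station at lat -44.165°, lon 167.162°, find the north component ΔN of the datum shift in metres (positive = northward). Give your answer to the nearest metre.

At φ = -44.165°, λ = 167.162°: sin φ = -0.696727, cos φ = 0.717336, sin λ = 0.222195, cos λ = -0.975002.
ΔN = −sin φ cos λ·ΔX − sin φ sin λ·ΔY + cos φ·ΔZ = −(-0.696727)(-0.975002)(471.8) − (-0.696727)(0.222195)(347.8) + (0.717336)(636.0) = 189.57 m.

ΔN = 190 m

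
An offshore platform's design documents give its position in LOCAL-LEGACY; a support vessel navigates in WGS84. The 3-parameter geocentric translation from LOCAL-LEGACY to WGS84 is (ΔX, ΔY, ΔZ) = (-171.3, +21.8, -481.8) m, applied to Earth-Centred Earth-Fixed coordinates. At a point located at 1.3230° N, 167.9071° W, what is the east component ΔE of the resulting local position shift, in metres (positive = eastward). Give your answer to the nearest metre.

ΔE = -57 m

At φ = 1.3230°, λ = -167.9071°: sin φ = 0.023089, cos φ = 0.999733, sin λ = -0.209497, cos λ = -0.977809.
ΔE = −sin λ·ΔX + cos λ·ΔY = −(-0.209497)·(-171.3) + (-0.977809)·(21.8) = -57.20 m.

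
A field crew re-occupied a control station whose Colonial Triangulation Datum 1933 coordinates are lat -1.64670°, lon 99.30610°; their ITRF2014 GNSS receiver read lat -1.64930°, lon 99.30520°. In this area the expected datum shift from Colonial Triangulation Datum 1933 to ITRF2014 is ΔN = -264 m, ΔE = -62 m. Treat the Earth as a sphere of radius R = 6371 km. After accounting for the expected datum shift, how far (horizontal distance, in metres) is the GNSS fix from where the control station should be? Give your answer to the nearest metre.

Observed coordinate differences: Δφ = -0.00260°, Δλ = -0.00090°.
Converting to metres (1° lat = 111195 m, cos φ = 0.999587): observed ΔN = -289.1 m, observed ΔE = -100.0 m.
Subtracting the expected shift leaves a residual of -289.1 − (-264) = -25.1 m north and -100.0 − (-62) = -38.0 m east.
Residual distance = √((-25.1)² + (-38.0)²) = 45.6 m.

46 m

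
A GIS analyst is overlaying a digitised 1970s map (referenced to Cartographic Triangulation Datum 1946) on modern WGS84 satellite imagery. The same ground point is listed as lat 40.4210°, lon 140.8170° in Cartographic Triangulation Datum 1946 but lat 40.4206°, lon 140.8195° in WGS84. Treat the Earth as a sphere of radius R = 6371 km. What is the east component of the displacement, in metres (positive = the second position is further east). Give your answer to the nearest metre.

Δφ = 40.4206° − 40.4210° = -0.0004°; Δλ = 140.8195° − 140.8170° = +0.0025°.
1° along a meridian = πR/180 = 111195 m.
ΔN = Δφ × 111195 = -44.5 m; ΔE = Δλ × 111195 × cos(40.4210°) = +0.0025 × 111195 × 0.761301 = 211.6 m.

ΔE = 212 m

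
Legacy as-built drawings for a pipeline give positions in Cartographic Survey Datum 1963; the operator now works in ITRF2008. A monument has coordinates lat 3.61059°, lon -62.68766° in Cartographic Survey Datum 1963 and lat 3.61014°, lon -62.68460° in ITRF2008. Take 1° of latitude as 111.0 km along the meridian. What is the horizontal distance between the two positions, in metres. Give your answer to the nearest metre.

Δφ = 3.61014° − 3.61059° = -0.00045°; Δλ = -62.68460° − -62.68766° = +0.00306°.
ΔN = Δφ × 111000 = -50.0 m; ΔE = Δλ × 111000 × cos(3.61059°) = +0.00306 × 111000 × 0.998015 = 339.0 m.
Distance = √(ΔE² + ΔN²) = √(339.0² + (-50.0)²) = 342.6 m.

343 m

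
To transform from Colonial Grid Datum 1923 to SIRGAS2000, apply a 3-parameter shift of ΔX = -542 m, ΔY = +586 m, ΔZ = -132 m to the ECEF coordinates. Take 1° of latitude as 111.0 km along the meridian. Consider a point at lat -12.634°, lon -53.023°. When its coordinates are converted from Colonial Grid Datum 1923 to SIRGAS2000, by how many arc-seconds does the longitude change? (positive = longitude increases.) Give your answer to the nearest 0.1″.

sin φ = -0.218722, cos φ = 0.975787, sin λ = -0.798877, cos λ = 0.601494.
East component: ΔE = −sin λ·ΔX + cos λ·ΔY = −(-0.798877)(-542) + (0.601494)(586) = -80.52 m.
1° of latitude spans 111000 m; at latitude φ, 1° of longitude spans that × cos φ = 108312.4 m, so Δλ = -80.52 / 108312.4 × 3600 = -2.676″.

Δλ = -2.7″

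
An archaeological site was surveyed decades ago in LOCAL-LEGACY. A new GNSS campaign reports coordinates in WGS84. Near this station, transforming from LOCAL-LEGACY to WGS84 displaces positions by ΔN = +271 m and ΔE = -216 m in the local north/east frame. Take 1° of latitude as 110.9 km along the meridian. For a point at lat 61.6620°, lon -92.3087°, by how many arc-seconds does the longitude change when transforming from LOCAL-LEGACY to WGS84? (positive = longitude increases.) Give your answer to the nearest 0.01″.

Δλ = -14.77″

At latitude 61.6620°, cos φ = 0.474672.
1° of longitude at this latitude = 110.9 × cos φ = 52.64 km, so Δλ = -216.0 / 52641.1 = -0.0041033° = -14.772″.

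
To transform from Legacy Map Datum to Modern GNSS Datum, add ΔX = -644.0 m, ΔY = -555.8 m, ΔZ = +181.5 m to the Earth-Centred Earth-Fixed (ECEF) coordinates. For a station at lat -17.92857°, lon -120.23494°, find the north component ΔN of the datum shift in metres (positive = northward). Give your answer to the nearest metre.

ΔN = 420 m

The local north axis is (−sin φ cos λ, −sin φ sin λ, cos φ), giving ΔN = 99.825 + 147.818 + 172.687 = 420.33 m.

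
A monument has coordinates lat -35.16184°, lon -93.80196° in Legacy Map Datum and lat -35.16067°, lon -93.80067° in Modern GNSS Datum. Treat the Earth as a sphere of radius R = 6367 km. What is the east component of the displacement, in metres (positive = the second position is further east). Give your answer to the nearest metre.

Δφ = -35.16067° − -35.16184° = +0.00117°; Δλ = -93.80067° − -93.80196° = +0.00129°.
1° along a meridian = πR/180 = 111125 m.
ΔN = Δφ × 111125 = 130.0 m; ΔE = Δλ × 111125 × cos(-35.16184°) = +0.00129 × 111125 × 0.817529 = 117.2 m.

ΔE = 117 m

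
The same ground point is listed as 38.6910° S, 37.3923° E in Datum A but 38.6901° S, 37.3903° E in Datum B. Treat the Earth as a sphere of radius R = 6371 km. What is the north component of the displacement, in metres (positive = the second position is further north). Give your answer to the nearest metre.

Δφ = -38.6901° − -38.6910° = +0.0009°; Δλ = 37.3903° − 37.3923° = -0.0020°.
1° along a meridian = πR/180 = 111195 m.
ΔN = Δφ × 111195 = 100.1 m; ΔE = Δλ × 111195 × cos(-38.6910°) = -0.0020 × 111195 × 0.780529 = -173.6 m.

ΔN = 100 m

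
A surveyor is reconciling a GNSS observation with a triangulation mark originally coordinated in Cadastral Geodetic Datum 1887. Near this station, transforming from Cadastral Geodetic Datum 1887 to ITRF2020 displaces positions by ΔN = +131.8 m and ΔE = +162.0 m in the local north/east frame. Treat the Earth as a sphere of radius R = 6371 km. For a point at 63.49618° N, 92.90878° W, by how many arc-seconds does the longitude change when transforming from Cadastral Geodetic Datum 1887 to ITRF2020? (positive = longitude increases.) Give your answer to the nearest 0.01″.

Δλ = 11.75″

At latitude 63.49618°, cos φ = 0.446257.
One radian of longitude at latitude φ spans R cos φ, so Δλ = ΔE / (R cos φ) = 162.0 / (6371000 × 0.446257) = 5.6980e-05 rad = 11.753″.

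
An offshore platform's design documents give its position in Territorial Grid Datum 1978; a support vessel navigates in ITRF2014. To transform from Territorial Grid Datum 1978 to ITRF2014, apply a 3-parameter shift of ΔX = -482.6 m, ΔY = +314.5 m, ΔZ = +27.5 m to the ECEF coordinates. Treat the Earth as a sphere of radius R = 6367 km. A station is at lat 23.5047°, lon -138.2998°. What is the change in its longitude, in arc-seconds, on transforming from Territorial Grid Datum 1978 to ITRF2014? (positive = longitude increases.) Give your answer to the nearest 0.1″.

Δλ = -19.6″

sin φ = 0.398824, cos φ = 0.917027, sin λ = -0.665233, cos λ = -0.746636.
East component: ΔE = −sin λ·ΔX + cos λ·ΔY = −(-0.665233)(-482.6) + (-0.746636)(314.5) = -555.86 m.
1° of latitude spans πR/180 = 111125 m; at latitude φ, 1° of longitude spans that × cos φ = 101904.8 m, so Δλ = -555.86 / 101904.8 × 3600 = -19.637″.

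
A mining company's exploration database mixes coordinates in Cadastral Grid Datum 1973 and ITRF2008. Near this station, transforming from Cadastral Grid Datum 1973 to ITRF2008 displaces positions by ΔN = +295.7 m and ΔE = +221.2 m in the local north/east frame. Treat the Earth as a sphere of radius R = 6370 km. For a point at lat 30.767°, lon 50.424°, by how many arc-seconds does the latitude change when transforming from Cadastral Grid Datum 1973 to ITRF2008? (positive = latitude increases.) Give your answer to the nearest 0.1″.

Δφ = 9.6″

On a sphere of radius R, 1 rad of latitude = R, so Δφ = ΔN / R = 295.7 / 6370000 = 4.6421e-05 rad = 9.575″.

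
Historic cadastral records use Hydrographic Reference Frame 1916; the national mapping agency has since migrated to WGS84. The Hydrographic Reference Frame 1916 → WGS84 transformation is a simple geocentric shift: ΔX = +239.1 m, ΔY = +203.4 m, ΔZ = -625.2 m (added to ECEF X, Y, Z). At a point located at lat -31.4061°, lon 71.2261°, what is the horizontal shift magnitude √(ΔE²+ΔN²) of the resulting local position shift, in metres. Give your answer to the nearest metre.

The local east axis at (φ, λ) is (−sin λ, cos λ, 0), so ΔE = −sin(71.2261°)·239.1 + cos(71.2261°)·203.4 = -160.92 m.
The local north axis is (−sin φ cos λ, −sin φ sin λ, cos φ), giving ΔN = 40.099 + 100.353 − 533.605 = -393.15 m.
Horizontal magnitude = √(ΔE² + ΔN²) = √((-160.92)² + (-393.15)²) = 424.81 m.

425 m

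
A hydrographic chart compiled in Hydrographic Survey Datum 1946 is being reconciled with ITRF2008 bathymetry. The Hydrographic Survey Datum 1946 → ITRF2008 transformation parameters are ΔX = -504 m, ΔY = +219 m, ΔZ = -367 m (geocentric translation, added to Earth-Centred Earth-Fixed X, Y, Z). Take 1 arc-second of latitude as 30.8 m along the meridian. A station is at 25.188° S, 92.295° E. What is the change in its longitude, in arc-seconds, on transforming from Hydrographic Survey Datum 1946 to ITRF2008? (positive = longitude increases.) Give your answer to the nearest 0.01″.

Δλ = 17.75″

sin φ = -0.425590, cos φ = 0.904916, sin λ = 0.999198, cos λ = -0.040045.
East component: ΔE = −sin λ·ΔX + cos λ·ΔY = −(0.999198)(-504) + (-0.040045)(219) = 494.83 m.
1° of latitude spans 3600 × 30.80 = 110880 m; at latitude φ, 1° of longitude spans that × cos φ = 100337.1 m, so Δλ = 494.83 / 100337.1 × 3600 = 17.754″.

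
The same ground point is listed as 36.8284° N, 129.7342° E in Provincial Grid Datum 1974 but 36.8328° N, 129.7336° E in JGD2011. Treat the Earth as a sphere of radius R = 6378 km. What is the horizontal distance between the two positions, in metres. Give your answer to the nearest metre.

493 m

Δφ = 36.8328° − 36.8284° = +0.0044°; Δλ = 129.7336° − 129.7342° = -0.0006°.
1° along a meridian = πR/180 = 111317 m.
ΔN = Δφ × 111317 = 489.8 m; ΔE = Δλ × 111317 × cos(36.8284°) = -0.0006 × 111317 × 0.800434 = -53.5 m.
Distance = √(ΔE² + ΔN²) = √((-53.5)² + 489.8²) = 492.7 m.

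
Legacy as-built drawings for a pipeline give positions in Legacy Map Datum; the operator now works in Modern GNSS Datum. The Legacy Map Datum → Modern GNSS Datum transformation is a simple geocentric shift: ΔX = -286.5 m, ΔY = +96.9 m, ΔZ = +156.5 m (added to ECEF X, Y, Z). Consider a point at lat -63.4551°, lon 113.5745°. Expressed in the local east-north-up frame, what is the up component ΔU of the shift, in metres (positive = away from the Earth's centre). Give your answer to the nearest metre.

At φ = -63.4551°, λ = 113.5745°: sin φ = -0.894584, cos φ = 0.446899, sin λ = 0.916541, cos λ = -0.399941.
ΔU = cos φ cos λ·ΔX + cos φ sin λ·ΔY + sin φ·ΔZ = (0.446899)(-0.399941)(-286.5) + (0.446899)(0.916541)(96.9) + (-0.894584)(156.5) = -49.11 m.

ΔU = -49 m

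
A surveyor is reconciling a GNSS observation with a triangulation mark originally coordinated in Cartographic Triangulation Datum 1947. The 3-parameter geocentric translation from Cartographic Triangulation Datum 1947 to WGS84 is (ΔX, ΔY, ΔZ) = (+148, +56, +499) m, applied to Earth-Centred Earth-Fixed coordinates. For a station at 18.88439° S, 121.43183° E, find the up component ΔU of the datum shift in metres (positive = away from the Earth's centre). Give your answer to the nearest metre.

The local up (radial) axis is (cos φ cos λ, cos φ sin λ, sin φ), giving ΔU = -73.025 + 45.211 − 161.506 = -189.32 m.

ΔU = -189 m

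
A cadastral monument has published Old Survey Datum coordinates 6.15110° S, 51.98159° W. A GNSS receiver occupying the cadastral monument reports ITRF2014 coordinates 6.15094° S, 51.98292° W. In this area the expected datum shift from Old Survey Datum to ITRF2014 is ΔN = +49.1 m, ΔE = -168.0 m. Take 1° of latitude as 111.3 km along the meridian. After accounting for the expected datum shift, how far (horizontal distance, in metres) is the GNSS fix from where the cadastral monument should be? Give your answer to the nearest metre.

38 m

Observed coordinate differences: Δφ = +0.00016°, Δλ = -0.00133°.
Converting to metres (1° lat = 111300 m, cos φ = 0.994243): observed ΔN = 17.8 m, observed ΔE = -147.2 m.
Subtracting the expected shift leaves a residual of 17.8 − (49.1) = -31.3 m north and -147.2 − (-168.0) = 20.8 m east.
Residual distance = √((-31.3)² + 20.8²) = 37.6 m.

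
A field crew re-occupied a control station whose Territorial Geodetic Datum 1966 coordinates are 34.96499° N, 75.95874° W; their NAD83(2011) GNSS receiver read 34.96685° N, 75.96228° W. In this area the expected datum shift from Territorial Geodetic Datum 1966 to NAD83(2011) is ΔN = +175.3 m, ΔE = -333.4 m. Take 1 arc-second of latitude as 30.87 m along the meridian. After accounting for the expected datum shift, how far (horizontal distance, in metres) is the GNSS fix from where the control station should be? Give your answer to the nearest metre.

Observed coordinate differences: Δφ = +0.00186°, Δλ = -0.00354°.
Converting to metres (1° lat = 111132 m, cos φ = 0.819502): observed ΔN = 206.7 m, observed ΔE = -322.4 m.
Subtracting the expected shift leaves a residual of 206.7 − (175.3) = 31.4 m north and -322.4 − (-333.4) = 11.0 m east.
Residual distance = √(31.4² + 11.0²) = 33.3 m.

33 m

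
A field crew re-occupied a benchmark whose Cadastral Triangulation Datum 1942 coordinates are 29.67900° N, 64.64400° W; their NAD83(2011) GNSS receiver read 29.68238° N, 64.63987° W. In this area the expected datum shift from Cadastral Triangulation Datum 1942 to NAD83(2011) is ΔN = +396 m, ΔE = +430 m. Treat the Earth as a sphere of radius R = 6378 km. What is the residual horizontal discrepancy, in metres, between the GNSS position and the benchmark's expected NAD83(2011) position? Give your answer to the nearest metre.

36 m

Observed coordinate differences: Δφ = +0.00338°, Δλ = +0.00413°.
Converting to metres (1° lat = 111317 m, cos φ = 0.868813): observed ΔN = 376.3 m, observed ΔE = 399.4 m.
Subtracting the expected shift leaves a residual of 376.3 − (396) = -19.7 m north and 399.4 − (430) = -30.6 m east.
Residual distance = √((-19.7)² + (-30.6)²) = 36.4 m.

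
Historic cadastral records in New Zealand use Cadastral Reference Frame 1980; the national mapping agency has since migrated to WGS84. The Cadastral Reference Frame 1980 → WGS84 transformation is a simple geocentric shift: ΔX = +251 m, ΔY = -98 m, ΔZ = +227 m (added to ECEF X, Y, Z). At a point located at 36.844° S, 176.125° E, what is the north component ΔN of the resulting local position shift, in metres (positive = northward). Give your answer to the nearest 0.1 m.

ΔN = 27.5 m

At φ = -36.844°, λ = 176.125°: sin φ = -0.599638, cos φ = 0.800271, sin λ = 0.067580, cos λ = -0.997714.
ΔN = −sin φ cos λ·ΔX − sin φ sin λ·ΔY + cos φ·ΔZ = −(-0.599638)(-0.997714)(251) − (-0.599638)(0.067580)(-98) + (0.800271)(227) = 27.53 m.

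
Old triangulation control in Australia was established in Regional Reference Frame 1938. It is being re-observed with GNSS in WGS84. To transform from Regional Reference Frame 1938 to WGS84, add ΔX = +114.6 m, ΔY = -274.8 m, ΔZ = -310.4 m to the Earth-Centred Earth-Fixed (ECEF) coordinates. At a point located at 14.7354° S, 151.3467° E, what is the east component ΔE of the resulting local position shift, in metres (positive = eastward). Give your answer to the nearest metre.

ΔE = 186 m

The local east axis at (φ, λ) is (−sin λ, cos λ, 0), so ΔE = −sin(151.3467°)·114.6 + cos(151.3467°)·(-274.8) = 186.20 m.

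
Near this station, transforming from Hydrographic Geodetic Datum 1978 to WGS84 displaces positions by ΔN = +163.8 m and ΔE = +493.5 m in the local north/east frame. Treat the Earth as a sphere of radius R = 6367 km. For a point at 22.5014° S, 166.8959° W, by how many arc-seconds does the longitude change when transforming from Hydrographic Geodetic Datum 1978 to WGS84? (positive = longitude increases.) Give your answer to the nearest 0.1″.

At latitude -22.5014°, cos φ = 0.923870.
One radian of longitude at latitude φ spans R cos φ, so Δλ = ΔE / (R cos φ) = 493.5 / (6367000 × 0.923870) = 8.3896e-05 rad = 17.305″.

Δλ = 17.3″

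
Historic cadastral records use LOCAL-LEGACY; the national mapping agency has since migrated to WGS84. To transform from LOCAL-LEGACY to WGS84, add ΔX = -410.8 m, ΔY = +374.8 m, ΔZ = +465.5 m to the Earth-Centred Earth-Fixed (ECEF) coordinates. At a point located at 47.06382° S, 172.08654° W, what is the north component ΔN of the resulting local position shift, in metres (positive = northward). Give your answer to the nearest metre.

ΔN = 577 m

At φ = -47.06382°, λ = -172.08654°: sin φ = -0.732113, cos φ = 0.681183, sin λ = -0.137677, cos λ = -0.990477.
ΔN = −sin φ cos λ·ΔX − sin φ sin λ·ΔY + cos φ·ΔZ = −(-0.732113)(-0.990477)(-410.8) − (-0.732113)(-0.137677)(374.8) + (0.681183)(465.5) = 577.20 m.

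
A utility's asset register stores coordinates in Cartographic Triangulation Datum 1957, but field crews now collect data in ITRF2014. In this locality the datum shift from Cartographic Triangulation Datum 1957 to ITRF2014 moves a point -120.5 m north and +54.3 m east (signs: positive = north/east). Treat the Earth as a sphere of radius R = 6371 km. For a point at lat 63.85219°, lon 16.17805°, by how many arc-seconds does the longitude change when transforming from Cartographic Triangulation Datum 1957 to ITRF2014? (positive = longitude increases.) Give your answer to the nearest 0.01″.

Δλ = 3.99″

At latitude 63.85219°, cos φ = 0.440688.
One radian of longitude at latitude φ spans R cos φ, so Δλ = ΔE / (R cos φ) = 54.3 / (6371000 × 0.440688) = 1.9340e-05 rad = 3.989″.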